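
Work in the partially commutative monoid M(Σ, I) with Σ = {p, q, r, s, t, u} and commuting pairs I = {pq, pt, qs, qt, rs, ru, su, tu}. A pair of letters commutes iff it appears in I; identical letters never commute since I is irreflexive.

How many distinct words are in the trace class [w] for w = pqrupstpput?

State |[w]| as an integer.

40

#0=p has no predecessor
#1=q has no predecessor
#2=r depends on [0:p, 1:q]
#3=u depends on [0:p, 1:q]
#4=p depends on [2:r, 3:u]
#5=s depends on [4:p]
#6=t depends on [5:s]
#7=p depends on [5:s]
#8=p depends on [7:p]
#9=u depends on [8:p]
#10=t depends on [6:t]
sources: [0:p, 1:q]
N(rest) = Σ N(rest − s) over sources s of rest; N(one piece) = 1:
  size 1 → [9]=1  [10]=1
  size 2 → [6,10]=1  [8,9]=1  [9,10]=2
  size 3 → [6,9,10]=3  [7,8,9]=1  [8,9,10]=3
  size 4 → [6,8,9,10]=6  [7,8,9,10]=4
  size 5 → [6,7,8,9,10]=10
  size 6 → [5,6,7,8,9,10]=10
  size 7 → [4,5,6,7,8,9,10]=10
  size 8 → [2,4,5,6,7,8,9,10]=10  [3,4,5,6,7,8,9,10]=10
  size 9 → [2,3,4,5,6,7,8,9,10]=20
  first=0(p) contributes 20
  first=1(q) contributes 20
|[w]| = 40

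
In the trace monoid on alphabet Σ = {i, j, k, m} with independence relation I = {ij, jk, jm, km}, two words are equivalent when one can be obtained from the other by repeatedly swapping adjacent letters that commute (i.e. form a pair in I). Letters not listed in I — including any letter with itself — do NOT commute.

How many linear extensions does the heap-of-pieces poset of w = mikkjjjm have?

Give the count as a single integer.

0(m) covers ∅
1(i) covers 0:m
2(k) covers 1:i
3(k) covers 2:k
4(j) covers ∅
5(j) covers 4:j
6(j) covers 5:j
7(m) covers 1:i
floor of heap: 0:m, 4:j
completions by unplaced set U, small U first (add the entries for U minus each lowest piece of U):
  |U|=1: {3}:1  {6}:1  {7}:1
  |U|=2: {2,3}:1  {3,6}:2  {3,7}:2  {5,6}:1  {6,7}:2
  |U|=3: {2,3,6}:3  {2,3,7}:3  {3,5,6}:3  {3,6,7}:6  {4,5,6}:1  {5,6,7}:3
  |U|=4: {1,2,3,7}:3  {2,3,5,6}:6  {2,3,6,7}:12  {3,4,5,6}:4  {3,5,6,7}:12  {4,5,6,7}:4
  |U|=5: {0,1,2,3,7}:3  {1,2,3,6,7}:15  {2,3,4,5,6}:10  {2,3,5,6,7}:30  {3,4,5,6,7}:20
  |U|=6: {0,1,2,3,6,7}:18  {1,2,3,5,6,7}:45  {2,3,4,5,6,7}:60
  start at 0(m): 105
  start at 4(j): 63
sum over floor = 168

168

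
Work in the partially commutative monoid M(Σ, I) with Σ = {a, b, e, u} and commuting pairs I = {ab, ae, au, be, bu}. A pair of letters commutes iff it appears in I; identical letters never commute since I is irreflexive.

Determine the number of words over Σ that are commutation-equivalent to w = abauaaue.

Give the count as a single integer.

#0=a has no predecessor
#1=b has no predecessor
#2=a depends on [0:a]
#3=u has no predecessor
#4=a depends on [2:a]
#5=a depends on [4:a]
#6=u depends on [3:u]
#7=e depends on [6:u]
sources: [0:a, 1:b, 3:u]
N(rest) = Σ N(rest − s) over sources s of rest; N(one piece) = 1:
  size 1 → [1]=1  [5]=1  [7]=1
  size 2 → [1,5]=2  [1,7]=2  [4,5]=1  [5,7]=2  [6,7]=1
  size 3 → [1,4,5]=3  [1,5,7]=6  [1,6,7]=3  [2,4,5]=1  [3,6,7]=1  [4,5,7]=3  [5,6,7]=3
  size 4 → [0,2,4,5]=1  [1,2,4,5]=4  [1,3,6,7]=4  [1,4,5,7]=12  [1,5,6,7]=12  [2,4,5,7]=4  [3,5,6,7]=4  [4,5,6,7]=6
  size 5 → [0,1,2,4,5]=5  [0,2,4,5,7]=5  [1,2,4,5,7]=20  [1,3,5,6,7]=20  [1,4,5,6,7]=30  [2,4,5,6,7]=10  [3,4,5,6,7]=10
  size 6 → [0,1,2,4,5,7]=30  [0,2,4,5,6,7]=15  [1,2,4,5,6,7]=60  [1,3,4,5,6,7]=60  [2,3,4,5,6,7]=20
  first=0(a) contributes 140
  first=1(b) contributes 35
  first=3(u) contributes 105
|[w]| = 280

280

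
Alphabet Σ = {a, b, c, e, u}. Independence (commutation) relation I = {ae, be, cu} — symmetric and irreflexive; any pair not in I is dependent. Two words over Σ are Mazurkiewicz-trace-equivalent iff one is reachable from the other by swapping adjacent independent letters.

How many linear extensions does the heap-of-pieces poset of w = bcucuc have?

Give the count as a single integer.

piece 0:b — minimal
piece 1:c rests on {0:b}
piece 2:u rests on {0:b}
piece 3:c rests on {1:c}
piece 4:u rests on {2:u}
piece 5:c rests on {3:c}
minimal pieces: {0:b}
ways to finish when only these pieces remain (= sum over removing one remaining piece with nothing left below it):
  1 left: {4}→1  {5}→1
  2 left: {2,4}→1  {3,5}→1  {4,5}→2
  3 left: {1,3,5}→1  {2,4,5}→3  {3,4,5}→3
  4 left: {1,3,4,5}→4  {2,3,4,5}→6
  placing 0:b first → 10 extensions

10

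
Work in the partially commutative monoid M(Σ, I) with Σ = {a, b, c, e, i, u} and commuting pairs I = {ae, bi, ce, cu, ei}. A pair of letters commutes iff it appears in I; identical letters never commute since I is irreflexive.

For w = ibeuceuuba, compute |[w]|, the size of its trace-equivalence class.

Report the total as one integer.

0(i) covers ∅
1(b) covers ∅
2(e) covers 1:b
3(u) covers 0:i, 2:e
4(c) covers 0:i, 1:b
5(e) covers 3:u
6(u) covers 5:e
7(u) covers 6:u
8(b) covers 4:c, 7:u
9(a) covers 8:b
floor of heap: 0:i, 1:b
completions by unplaced set U, small U first (add the entries for U minus each lowest piece of U):
  |U|=1: {9}:1
  |U|=2: {8,9}:1
  |U|=3: {4,8,9}:1  {7,8,9}:1
  |U|=4: {4,7,8,9}:2  {6,7,8,9}:1
  |U|=5: {4,6,7,8,9}:3  {5,6,7,8,9}:1
  |U|=6: {3,5,6,7,8,9}:1  {4,5,6,7,8,9}:4
  |U|=7: {2,3,5,6,7,8,9}:1  {3,4,5,6,7,8,9}:5
  |U|=8: {0,3,4,5,6,7,8,9}:5  {2,3,4,5,6,7,8,9}:6
  start at 0(i): 6
  start at 1(b): 11
sum over floor = 17

17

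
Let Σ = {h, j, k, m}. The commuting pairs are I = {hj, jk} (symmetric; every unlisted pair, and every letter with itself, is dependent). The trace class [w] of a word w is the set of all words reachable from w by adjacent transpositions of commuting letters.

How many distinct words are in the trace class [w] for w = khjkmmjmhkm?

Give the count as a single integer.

0(k) covers ∅
1(h) covers 0:k
2(j) covers ∅
3(k) covers 1:h
4(m) covers 2:j, 3:k
5(m) covers 4:m
6(j) covers 5:m
7(m) covers 6:j
8(h) covers 7:m
9(k) covers 8:h
10(m) covers 9:k
floor of heap: 0:k, 2:j
completions by unplaced set U, small U first (add the entries for U minus each lowest piece of U):
  |U|=1: {10}:1
  |U|=2: {9,10}:1
  |U|=3: {8,9,10}:1
  |U|=4: {7,8,9,10}:1
  |U|=5: {6,7,8,9,10}:1
  |U|=6: {5,6,7,8,9,10}:1
  |U|=7: {4,5,6,7,8,9,10}:1
  |U|=8: {2,4,5,6,7,8,9,10}:1  {3,4,5,6,7,8,9,10}:1
  |U|=9: {1,3,4,5,6,7,8,9,10}:1  {2,3,4,5,6,7,8,9,10}:2
  start at 0(k): 3
  start at 2(j): 1
sum over floor = 4

4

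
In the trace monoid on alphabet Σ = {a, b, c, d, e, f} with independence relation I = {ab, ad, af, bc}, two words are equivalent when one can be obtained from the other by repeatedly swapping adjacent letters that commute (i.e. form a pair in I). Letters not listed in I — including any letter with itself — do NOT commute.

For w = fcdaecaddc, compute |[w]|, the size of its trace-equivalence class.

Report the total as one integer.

#0=f has no predecessor
#1=c depends on [0:f]
#2=d depends on [1:c]
#3=a depends on [1:c]
#4=e depends on [2:d, 3:a]
#5=c depends on [4:e]
#6=a depends on [5:c]
#7=d depends on [5:c]
#8=d depends on [7:d]
#9=c depends on [6:a, 8:d]
sources: [0:f]
N(rest) = Σ N(rest − s) over sources s of rest; N(one piece) = 1:
  size 1 → [9]=1
  size 2 → [6,9]=1  [8,9]=1
  size 3 → [6,8,9]=2  [7,8,9]=1
  size 4 → [6,7,8,9]=3
  size 5 → [5,6,7,8,9]=3
  size 6 → [4,5,6,7,8,9]=3
  size 7 → [2,4,5,6,7,8,9]=3  [3,4,5,6,7,8,9]=3
  size 8 → [2,3,4,5,6,7,8,9]=6
  first=0(f) contributes 6

6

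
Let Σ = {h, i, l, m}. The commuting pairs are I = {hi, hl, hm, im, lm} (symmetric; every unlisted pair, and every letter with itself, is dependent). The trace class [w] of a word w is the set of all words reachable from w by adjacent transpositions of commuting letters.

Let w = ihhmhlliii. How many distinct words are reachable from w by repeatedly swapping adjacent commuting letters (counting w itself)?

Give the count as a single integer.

drop 0:i onto floor
drop 1:h onto floor
drop 2:h onto {1:h}
drop 3:m onto floor
drop 4:h onto {2:h}
drop 5:l onto {0:i}
drop 6:l onto {5:l}
drop 7:i onto {6:l}
drop 8:i onto {7:i}
drop 9:i onto {8:i}
ground layer = {0:i, 1:h, 3:m}
drop-orders for the pieces not yet dropped (sum over which currently-grounded one goes next):
  1 to go: {3} 1  {4} 1  {9} 1
  2 to go: {2,4} 1  {3,4} 2  {3,9} 2  {4,9} 2  {8,9} 1
  3 to go: {1,2,4} 1  {2,3,4} 3  {2,4,9} 3  {3,4,9} 6  {3,8,9} 3  {4,8,9} 3  {7,8,9} 1
  4 to go: {1,2,3,4} 4  {1,2,4,9} 4  {2,3,4,9} 12  {2,4,8,9} 6  {3,4,8,9} 12  {3,7,8,9} 4  {4,7,8,9} 4  {6,7,8,9} 1
  5 to go: {1,2,3,4,9} 20  {1,2,4,8,9} 10  {2,3,4,8,9} 30  {2,4,7,8,9} 10  {3,4,7,8,9} 20  {3,6,7,8,9} 5  {4,6,7,8,9} 5  {5,6,7,8,9} 1
  6 to go: {0,5,6,7,8,9} 1  {1,2,3,4,8,9} 60  {1,2,4,7,8,9} 20  {2,3,4,7,8,9} 60  {2,4,6,7,8,9} 15  {3,4,6,7,8,9} 30  {3,5,6,7,8,9} 6  {4,5,6,7,8,9} 6
  7 to go: {0,3,5,6,7,8,9} 7  {0,4,5,6,7,8,9} 7  {1,2,3,4,7,8,9} 140  {1,2,4,6,7,8,9} 35  {2,3,4,6,7,8,9} 105  {2,4,5,6,7,8,9} 21  {3,4,5,6,7,8,9} 42
  8 to go: {0,2,4,5,6,7,8,9} 28  {0,3,4,5,6,7,8,9} 56  {1,2,3,4,6,7,8,9} 280  {1,2,4,5,6,7,8,9} 56  {2,3,4,5,6,7,8,9} 168
  if 0:i drops first: 504 orders
  if 1:h drops first: 252 orders
  if 3:m drops first: 84 orders
heap linearizations: 840

840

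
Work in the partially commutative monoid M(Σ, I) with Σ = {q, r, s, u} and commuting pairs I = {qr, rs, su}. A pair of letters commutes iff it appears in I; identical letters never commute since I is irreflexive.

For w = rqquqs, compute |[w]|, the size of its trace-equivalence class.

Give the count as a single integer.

3

piece 0:r — minimal
piece 1:q — minimal
piece 2:q rests on {1:q}
piece 3:u rests on {0:r, 2:q}
piece 4:q rests on {3:u}
piece 5:s rests on {4:q}
minimal pieces: {0:r, 1:q}
ways to finish when only these pieces remain (= sum over removing one remaining piece with nothing left below it):
  1 left: {5}→1
  2 left: {4,5}→1
  3 left: {3,4,5}→1
  4 left: {0,3,4,5}→1  {2,3,4,5}→1
  placing 0:r first → 1 extensions
  placing 1:q first → 2 extensions
total linear extensions = 3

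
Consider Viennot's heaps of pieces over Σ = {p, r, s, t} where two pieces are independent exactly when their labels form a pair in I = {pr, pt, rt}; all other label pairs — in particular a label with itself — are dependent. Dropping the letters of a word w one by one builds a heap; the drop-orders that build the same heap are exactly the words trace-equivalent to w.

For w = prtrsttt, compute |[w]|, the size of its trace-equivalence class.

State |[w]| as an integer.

12

piece 0:p — minimal
piece 1:r — minimal
piece 2:t — minimal
piece 3:r rests on {1:r}
piece 4:s rests on {0:p, 2:t, 3:r}
piece 5:t rests on {4:s}
piece 6:t rests on {5:t}
piece 7:t rests on {6:t}
minimal pieces: {0:p, 1:r, 2:t}
ways to finish when only these pieces remain (= sum over removing one remaining piece with nothing left below it):
  1 left: {7}→1
  2 left: {6,7}→1
  3 left: {5,6,7}→1
  4 left: {4,5,6,7}→1
  5 left: {0,4,5,6,7}→1  {2,4,5,6,7}→1  {3,4,5,6,7}→1
  6 left: {0,2,4,5,6,7}→2  {0,3,4,5,6,7}→2  {1,3,4,5,6,7}→1  {2,3,4,5,6,7}→2
  placing 0:p first → 3 extensions
  placing 1:r first → 6 extensions
  placing 2:t first → 3 extensions
total linear extensions = 12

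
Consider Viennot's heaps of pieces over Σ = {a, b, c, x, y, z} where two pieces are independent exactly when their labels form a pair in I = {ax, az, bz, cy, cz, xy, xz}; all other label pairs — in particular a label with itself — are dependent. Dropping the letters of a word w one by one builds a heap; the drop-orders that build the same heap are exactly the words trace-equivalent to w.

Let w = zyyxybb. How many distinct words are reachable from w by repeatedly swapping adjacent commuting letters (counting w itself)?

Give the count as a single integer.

5

piece 0:z — minimal
piece 1:y rests on {0:z}
piece 2:y rests on {1:y}
piece 3:x — minimal
piece 4:y rests on {2:y}
piece 5:b rests on {3:x, 4:y}
piece 6:b rests on {5:b}
minimal pieces: {0:z, 3:x}
ways to finish when only these pieces remain (= sum over removing one remaining piece with nothing left below it):
  1 left: {6}→1
  2 left: {5,6}→1
  3 left: {3,5,6}→1  {4,5,6}→1
  4 left: {2,4,5,6}→1  {3,4,5,6}→2
  5 left: {1,2,4,5,6}→1  {2,3,4,5,6}→3
  placing 0:z first → 4 extensions
  placing 3:x first → 1 extensions
total linear extensions = 5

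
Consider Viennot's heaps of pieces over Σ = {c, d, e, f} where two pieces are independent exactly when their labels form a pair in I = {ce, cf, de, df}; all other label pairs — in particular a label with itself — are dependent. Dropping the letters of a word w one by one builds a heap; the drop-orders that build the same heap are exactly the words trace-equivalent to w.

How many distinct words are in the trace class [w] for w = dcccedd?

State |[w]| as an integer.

drop 0:d onto floor
drop 1:c onto {0:d}
drop 2:c onto {1:c}
drop 3:c onto {2:c}
drop 4:e onto floor
drop 5:d onto {3:c}
drop 6:d onto {5:d}
ground layer = {0:d, 4:e}
drop-orders for the pieces not yet dropped (sum over which currently-grounded one goes next):
  1 to go: {4} 1  {6} 1
  2 to go: {4,6} 2  {5,6} 1
  3 to go: {3,5,6} 1  {4,5,6} 3
  4 to go: {2,3,5,6} 1  {3,4,5,6} 4
  5 to go: {1,2,3,5,6} 1  {2,3,4,5,6} 5
  if 0:d drops first: 6 orders
  if 4:e drops first: 1 orders
heap linearizations: 7

7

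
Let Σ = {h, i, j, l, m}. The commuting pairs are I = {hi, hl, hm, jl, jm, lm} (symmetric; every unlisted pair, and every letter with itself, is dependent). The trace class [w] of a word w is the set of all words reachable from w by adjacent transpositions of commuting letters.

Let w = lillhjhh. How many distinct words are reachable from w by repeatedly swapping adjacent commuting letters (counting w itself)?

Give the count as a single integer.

0(l) covers ∅
1(i) covers 0:l
2(l) covers 1:i
3(l) covers 2:l
4(h) covers ∅
5(j) covers 1:i, 4:h
6(h) covers 5:j
7(h) covers 6:h
floor of heap: 0:l, 4:h
completions by unplaced set U, small U first (add the entries for U minus each lowest piece of U):
  |U|=1: {3}:1  {7}:1
  |U|=2: {2,3}:1  {3,7}:2  {6,7}:1
  |U|=3: {2,3,7}:3  {3,6,7}:3  {5,6,7}:1
  |U|=4: {2,3,6,7}:6  {3,5,6,7}:4  {4,5,6,7}:1
  |U|=5: {2,3,5,6,7}:10  {3,4,5,6,7}:5
  |U|=6: {1,2,3,5,6,7}:10  {2,3,4,5,6,7}:15
  start at 0(l): 25
  start at 4(h): 10
sum over floor = 35

35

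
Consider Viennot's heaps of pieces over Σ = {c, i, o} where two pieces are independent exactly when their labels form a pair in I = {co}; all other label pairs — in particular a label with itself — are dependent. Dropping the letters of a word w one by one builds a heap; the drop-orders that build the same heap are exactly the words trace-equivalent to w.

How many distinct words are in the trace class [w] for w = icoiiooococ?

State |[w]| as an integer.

drop 0:i onto floor
drop 1:c onto {0:i}
drop 2:o onto {0:i}
drop 3:i onto {1:c, 2:o}
drop 4:i onto {3:i}
drop 5:o onto {4:i}
drop 6:o onto {5:o}
drop 7:o onto {6:o}
drop 8:c onto {4:i}
drop 9:o onto {7:o}
drop 10:c onto {8:c}
ground layer = {0:i}
drop-orders for the pieces not yet dropped (sum over which currently-grounded one goes next):
  1 to go: {9} 1  {10} 1
  2 to go: {7,9} 1  {8,10} 1  {9,10} 2
  3 to go: {6,7,9} 1  {7,9,10} 3  {8,9,10} 3
  4 to go: {5,6,7,9} 1  {6,7,9,10} 4  {7,8,9,10} 6
  5 to go: {5,6,7,9,10} 5  {6,7,8,9,10} 10
  6 to go: {5,6,7,8,9,10} 15
  7 to go: {4,5,6,7,8,9,10} 15
  8 to go: {3,4,5,6,7,8,9,10} 15
  9 to go: {1,3,4,5,6,7,8,9,10} 15  {2,3,4,5,6,7,8,9,10} 15
  if 0:i drops first: 30 orders

30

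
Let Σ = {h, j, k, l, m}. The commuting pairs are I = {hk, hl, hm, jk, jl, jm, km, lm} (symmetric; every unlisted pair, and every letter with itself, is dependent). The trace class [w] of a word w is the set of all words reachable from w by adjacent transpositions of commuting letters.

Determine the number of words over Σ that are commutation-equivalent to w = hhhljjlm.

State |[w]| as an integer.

168

#0=h has no predecessor
#1=h depends on [0:h]
#2=h depends on [1:h]
#3=l has no predecessor
#4=j depends on [2:h]
#5=j depends on [4:j]
#6=l depends on [3:l]
#7=m has no predecessor
sources: [0:h, 3:l, 7:m]
N(rest) = Σ N(rest − s) over sources s of rest; N(one piece) = 1:
  size 1 → [5]=1  [6]=1  [7]=1
  size 2 → [3,6]=1  [4,5]=1  [5,6]=2  [5,7]=2  [6,7]=2
  size 3 → [2,4,5]=1  [3,5,6]=3  [3,6,7]=3  [4,5,6]=3  [4,5,7]=3  [5,6,7]=6
  size 4 → [1,2,4,5]=1  [2,4,5,6]=4  [2,4,5,7]=4  [3,4,5,6]=6  [3,5,6,7]=12  [4,5,6,7]=12
  size 5 → [0,1,2,4,5]=1  [1,2,4,5,6]=5  [1,2,4,5,7]=5  [2,3,4,5,6]=10  [2,4,5,6,7]=20  [3,4,5,6,7]=30
  size 6 → [0,1,2,4,5,6]=6  [0,1,2,4,5,7]=6  [1,2,3,4,5,6]=15  [1,2,4,5,6,7]=30  [2,3,4,5,6,7]=60
  first=0(h) contributes 105
  first=3(l) contributes 42
  first=7(m) contributes 21
|[w]| = 168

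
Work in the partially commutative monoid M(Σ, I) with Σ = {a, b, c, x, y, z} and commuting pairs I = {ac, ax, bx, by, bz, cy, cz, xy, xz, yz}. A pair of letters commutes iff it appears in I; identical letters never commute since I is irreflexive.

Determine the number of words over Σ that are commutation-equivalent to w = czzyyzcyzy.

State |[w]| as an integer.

#0=c has no predecessor
#1=z has no predecessor
#2=z depends on [1:z]
#3=y has no predecessor
#4=y depends on [3:y]
#5=z depends on [2:z]
#6=c depends on [0:c]
#7=y depends on [4:y]
#8=z depends on [5:z]
#9=y depends on [7:y]
sources: [0:c, 1:z, 3:y]
N(rest) = Σ N(rest − s) over sources s of rest; N(one piece) = 1:
  size 1 → [6]=1  [8]=1  [9]=1
  size 2 → [0,6]=1  [5,8]=1  [6,8]=2  [6,9]=2  [7,9]=1  [8,9]=2
  size 3 → [0,6,8]=3  [0,6,9]=3  [2,5,8]=1  [4,7,9]=1  [5,6,8]=3  [5,8,9]=3  [6,7,9]=3  [6,8,9]=6  [7,8,9]=3
  size 4 → [0,5,6,8]=6  [0,6,7,9]=6  [0,6,8,9]=12  [1,2,5,8]=1  [2,5,6,8]=4  [2,5,8,9]=4  [3,4,7,9]=1  [4,6,7,9]=4  [4,7,8,9]=4  [5,6,8,9]=12  [5,7,8,9]=6  [6,7,8,9]=12
  size 5 → [0,2,5,6,8]=10  [0,4,6,7,9]=10  [0,5,6,8,9]=30  [0,6,7,8,9]=30  [1,2,5,6,8]=5  [1,2,5,8,9]=5  [2,5,6,8,9]=20  [2,5,7,8,9]=10  [3,4,6,7,9]=5  [3,4,7,8,9]=5  [4,5,7,8,9]=10  [4,6,7,8,9]=20  [5,6,7,8,9]=30
  size 6 → [0,1,2,5,6,8]=15  [0,2,5,6,8,9]=60  [0,3,4,6,7,9]=15  [0,4,6,7,8,9]=60  [0,5,6,7,8,9]=90  [1,2,5,6,8,9]=30  [1,2,5,7,8,9]=15  [2,4,5,7,8,9]=20  [2,5,6,7,8,9]=60  [3,4,5,7,8,9]=15  [3,4,6,7,8,9]=30  [4,5,6,7,8,9]=60
  size 7 → [0,1,2,5,6,8,9]=105  [0,2,5,6,7,8,9]=210  [0,3,4,6,7,8,9]=105  [0,4,5,6,7,8,9]=210  [1,2,4,5,7,8,9]=35  [1,2,5,6,7,8,9]=105  [2,3,4,5,7,8,9]=35  [2,4,5,6,7,8,9]=140  [3,4,5,6,7,8,9]=105
  size 8 → [0,1,2,5,6,7,8,9]=420  [0,2,4,5,6,7,8,9]=560  [0,3,4,5,6,7,8,9]=420  [1,2,3,4,5,7,8,9]=70  [1,2,4,5,6,7,8,9]=280  [2,3,4,5,6,7,8,9]=280
  first=0(c) contributes 630
  first=1(z) contributes 1260
  first=3(y) contributes 1260
|[w]| = 3150

3150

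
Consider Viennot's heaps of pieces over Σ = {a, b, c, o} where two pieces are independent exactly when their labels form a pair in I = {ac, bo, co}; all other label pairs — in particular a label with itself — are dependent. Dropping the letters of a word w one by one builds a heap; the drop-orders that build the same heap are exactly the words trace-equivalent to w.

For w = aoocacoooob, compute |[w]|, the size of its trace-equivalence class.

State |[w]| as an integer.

#0=a has no predecessor
#1=o depends on [0:a]
#2=o depends on [1:o]
#3=c has no predecessor
#4=a depends on [2:o]
#5=c depends on [3:c]
#6=o depends on [4:a]
#7=o depends on [6:o]
#8=o depends on [7:o]
#9=o depends on [8:o]
#10=b depends on [4:a, 5:c]
sources: [0:a, 3:c]
N(rest) = Σ N(rest − s) over sources s of rest; N(one piece) = 1:
  size 1 → [9]=1  [10]=1
  size 2 → [5,10]=1  [8,9]=1  [9,10]=2
  size 3 → [3,5,10]=1  [5,9,10]=3  [7,8,9]=1  [8,9,10]=3
  size 4 → [3,5,9,10]=4  [5,8,9,10]=6  [6,7,8,9]=1  [7,8,9,10]=4
  size 5 → [3,5,8,9,10]=10  [5,7,8,9,10]=10  [6,7,8,9,10]=5
  size 6 → [3,5,7,8,9,10]=20  [4,6,7,8,9,10]=5  [5,6,7,8,9,10]=15
  size 7 → [2,4,6,7,8,9,10]=5  [3,5,6,7,8,9,10]=35  [4,5,6,7,8,9,10]=20
  size 8 → [1,2,4,6,7,8,9,10]=5  [2,4,5,6,7,8,9,10]=25  [3,4,5,6,7,8,9,10]=55
  size 9 → [0,1,2,4,6,7,8,9,10]=5  [1,2,4,5,6,7,8,9,10]=30  [2,3,4,5,6,7,8,9,10]=80
  first=0(a) contributes 110
  first=3(c) contributes 35
|[w]| = 145

145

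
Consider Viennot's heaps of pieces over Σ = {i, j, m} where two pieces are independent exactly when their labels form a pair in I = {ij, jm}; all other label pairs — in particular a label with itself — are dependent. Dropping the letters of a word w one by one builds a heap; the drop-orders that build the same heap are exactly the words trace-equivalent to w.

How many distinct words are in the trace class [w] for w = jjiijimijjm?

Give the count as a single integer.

462

piece 0:j — minimal
piece 1:j rests on {0:j}
piece 2:i — minimal
piece 3:i rests on {2:i}
piece 4:j rests on {1:j}
piece 5:i rests on {3:i}
piece 6:m rests on {5:i}
piece 7:i rests on {6:m}
piece 8:j rests on {4:j}
piece 9:j rests on {8:j}
piece 10:m rests on {7:i}
minimal pieces: {0:j, 2:i}
ways to finish when only these pieces remain (= sum over removing one remaining piece with nothing left below it):
  1 left: {9}→1  {10}→1
  2 left: {7,10}→1  {8,9}→1  {9,10}→2
  3 left: {4,8,9}→1  {6,7,10}→1  {7,9,10}→3  {8,9,10}→3
  4 left: {1,4,8,9}→1  {4,8,9,10}→4  {5,6,7,10}→1  {6,7,9,10}→4  {7,8,9,10}→6
  5 left: {0,1,4,8,9}→1  {1,4,8,9,10}→5  {3,5,6,7,10}→1  {4,7,8,9,10}→10  {5,6,7,9,10}→5  {6,7,8,9,10}→10
  6 left: {0,1,4,8,9,10}→6  {1,4,7,8,9,10}→15  {2,3,5,6,7,10}→1  {3,5,6,7,9,10}→6  {4,6,7,8,9,10}→20  {5,6,7,8,9,10}→15
  7 left: {0,1,4,7,8,9,10}→21  {1,4,6,7,8,9,10}→35  {2,3,5,6,7,9,10}→7  {3,5,6,7,8,9,10}→21  {4,5,6,7,8,9,10}→35
  8 left: {0,1,4,6,7,8,9,10}→56  {1,4,5,6,7,8,9,10}→70  {2,3,5,6,7,8,9,10}→28  {3,4,5,6,7,8,9,10}→56
  9 left: {0,1,4,5,6,7,8,9,10}→126  {1,3,4,5,6,7,8,9,10}→126  {2,3,4,5,6,7,8,9,10}→84
  placing 0:j first → 210 extensions
  placing 2:i first → 252 extensions
total linear extensions = 462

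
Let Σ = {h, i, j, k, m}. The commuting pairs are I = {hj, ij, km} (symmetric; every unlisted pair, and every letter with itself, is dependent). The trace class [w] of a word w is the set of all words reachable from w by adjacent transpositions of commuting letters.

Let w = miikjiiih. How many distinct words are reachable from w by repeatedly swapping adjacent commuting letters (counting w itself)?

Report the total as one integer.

drop 0:m onto floor
drop 1:i onto {0:m}
drop 2:i onto {1:i}
drop 3:k onto {2:i}
drop 4:j onto {3:k}
drop 5:i onto {3:k}
drop 6:i onto {5:i}
drop 7:i onto {6:i}
drop 8:h onto {7:i}
ground layer = {0:m}
drop-orders for the pieces not yet dropped (sum over which currently-grounded one goes next):
  1 to go: {4} 1  {8} 1
  2 to go: {4,8} 2  {7,8} 1
  3 to go: {4,7,8} 3  {6,7,8} 1
  4 to go: {4,6,7,8} 4  {5,6,7,8} 1
  5 to go: {4,5,6,7,8} 5
  6 to go: {3,4,5,6,7,8} 5
  7 to go: {2,3,4,5,6,7,8} 5
  if 0:m drops first: 5 orders

5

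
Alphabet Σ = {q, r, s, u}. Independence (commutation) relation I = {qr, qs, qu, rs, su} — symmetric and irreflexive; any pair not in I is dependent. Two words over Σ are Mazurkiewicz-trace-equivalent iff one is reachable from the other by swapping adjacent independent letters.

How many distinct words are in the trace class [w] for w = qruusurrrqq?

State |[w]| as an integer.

drop 0:q onto floor
drop 1:r onto floor
drop 2:u onto {1:r}
drop 3:u onto {2:u}
drop 4:s onto floor
drop 5:u onto {3:u}
drop 6:r onto {5:u}
drop 7:r onto {6:r}
drop 8:r onto {7:r}
drop 9:q onto {0:q}
drop 10:q onto {9:q}
ground layer = {0:q, 1:r, 4:s}
drop-orders for the pieces not yet dropped (sum over which currently-grounded one goes next):
  1 to go: {4} 1  {8} 1  {10} 1
  2 to go: {4,8} 2  {4,10} 2  {7,8} 1  {8,10} 2  {9,10} 1
  3 to go: {0,9,10} 1  {4,7,8} 3  {4,8,10} 6  {4,9,10} 3  {6,7,8} 1  {7,8,10} 3  {8,9,10} 3
  4 to go: {0,4,9,10} 4  {0,8,9,10} 4  {4,6,7,8} 4  {4,7,8,10} 12  {4,8,9,10} 12  {5,6,7,8} 1  {6,7,8,10} 4  {7,8,9,10} 6
  5 to go: {0,4,8,9,10} 20  {0,7,8,9,10} 10  {3,5,6,7,8} 1  {4,5,6,7,8} 5  {4,6,7,8,10} 20  {4,7,8,9,10} 30  {5,6,7,8,10} 5  {6,7,8,9,10} 10
  6 to go: {0,4,7,8,9,10} 60  {0,6,7,8,9,10} 20  {2,3,5,6,7,8} 1  {3,4,5,6,7,8} 6  {3,5,6,7,8,10} 6  {4,5,6,7,8,10} 30  {4,6,7,8,9,10} 60  {5,6,7,8,9,10} 15
  7 to go: {0,4,6,7,8,9,10} 140  {0,5,6,7,8,9,10} 35  {1,2,3,5,6,7,8} 1  {2,3,4,5,6,7,8} 7  {2,3,5,6,7,8,10} 7  {3,4,5,6,7,8,10} 42  {3,5,6,7,8,9,10} 21  {4,5,6,7,8,9,10} 105
  8 to go: {0,3,5,6,7,8,9,10} 56  {0,4,5,6,7,8,9,10} 280  {1,2,3,4,5,6,7,8} 8  {1,2,3,5,6,7,8,10} 8  {2,3,4,5,6,7,8,10} 56  {2,3,5,6,7,8,9,10} 28  {3,4,5,6,7,8,9,10} 168
  9 to go: {0,2,3,5,6,7,8,9,10} 84  {0,3,4,5,6,7,8,9,10} 504  {1,2,3,4,5,6,7,8,10} 72  {1,2,3,5,6,7,8,9,10} 36  {2,3,4,5,6,7,8,9,10} 252
  if 0:q drops first: 360 orders
  if 1:r drops first: 840 orders
  if 4:s drops first: 120 orders
heap linearizations: 1320

1320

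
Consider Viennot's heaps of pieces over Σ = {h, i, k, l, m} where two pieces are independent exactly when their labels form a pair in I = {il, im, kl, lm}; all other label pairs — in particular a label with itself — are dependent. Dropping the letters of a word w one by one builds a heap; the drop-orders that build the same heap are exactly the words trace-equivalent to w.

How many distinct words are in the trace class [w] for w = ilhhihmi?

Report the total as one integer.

drop 0:i onto floor
drop 1:l onto floor
drop 2:h onto {0:i, 1:l}
drop 3:h onto {2:h}
drop 4:i onto {3:h}
drop 5:h onto {4:i}
drop 6:m onto {5:h}
drop 7:i onto {5:h}
ground layer = {0:i, 1:l}
drop-orders for the pieces not yet dropped (sum over which currently-grounded one goes next):
  1 to go: {6} 1  {7} 1
  2 to go: {6,7} 2
  3 to go: {5,6,7} 2
  4 to go: {4,5,6,7} 2
  5 to go: {3,4,5,6,7} 2
  6 to go: {2,3,4,5,6,7} 2
  if 0:i drops first: 2 orders
  if 1:l drops first: 2 orders
heap linearizations: 4

4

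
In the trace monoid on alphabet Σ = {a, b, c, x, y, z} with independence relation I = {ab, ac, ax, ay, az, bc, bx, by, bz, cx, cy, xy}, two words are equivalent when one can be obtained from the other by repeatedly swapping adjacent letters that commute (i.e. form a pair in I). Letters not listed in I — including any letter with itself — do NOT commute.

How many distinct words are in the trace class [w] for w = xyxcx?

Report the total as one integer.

piece 0:x — minimal
piece 1:y — minimal
piece 2:x rests on {0:x}
piece 3:c — minimal
piece 4:x rests on {2:x}
minimal pieces: {0:x, 1:y, 3:c}
ways to finish when only these pieces remain (= sum over removing one remaining piece with nothing left below it):
  1 left: {1}→1  {3}→1  {4}→1
  2 left: {1,3}→2  {1,4}→2  {2,4}→1  {3,4}→2
  3 left: {0,2,4}→1  {1,2,4}→3  {1,3,4}→6  {2,3,4}→3
  placing 0:x first → 12 extensions
  placing 1:y first → 4 extensions
  placing 3:c first → 4 extensions
total linear extensions = 20

20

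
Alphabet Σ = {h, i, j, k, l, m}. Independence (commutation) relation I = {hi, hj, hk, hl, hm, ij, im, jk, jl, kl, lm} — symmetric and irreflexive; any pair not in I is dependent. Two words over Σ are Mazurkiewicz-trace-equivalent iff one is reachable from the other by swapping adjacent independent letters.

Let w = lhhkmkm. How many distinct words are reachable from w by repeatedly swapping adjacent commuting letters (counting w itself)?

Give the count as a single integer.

#0=l has no predecessor
#1=h has no predecessor
#2=h depends on [1:h]
#3=k has no predecessor
#4=m depends on [3:k]
#5=k depends on [4:m]
#6=m depends on [5:k]
sources: [0:l, 1:h, 3:k]
N(rest) = Σ N(rest − s) over sources s of rest; N(one piece) = 1:
  size 1 → [0]=1  [2]=1  [6]=1
  size 2 → [0,2]=2  [0,6]=2  [1,2]=1  [2,6]=2  [5,6]=1
  size 3 → [0,1,2]=3  [0,2,6]=6  [0,5,6]=3  [1,2,6]=3  [2,5,6]=3  [4,5,6]=1
  size 4 → [0,1,2,6]=12  [0,2,5,6]=12  [0,4,5,6]=4  [1,2,5,6]=6  [2,4,5,6]=4  [3,4,5,6]=1
  size 5 → [0,1,2,5,6]=30  [0,2,4,5,6]=20  [0,3,4,5,6]=5  [1,2,4,5,6]=10  [2,3,4,5,6]=5
  first=0(l) contributes 15
  first=1(h) contributes 30
  first=3(k) contributes 60
|[w]| = 105

105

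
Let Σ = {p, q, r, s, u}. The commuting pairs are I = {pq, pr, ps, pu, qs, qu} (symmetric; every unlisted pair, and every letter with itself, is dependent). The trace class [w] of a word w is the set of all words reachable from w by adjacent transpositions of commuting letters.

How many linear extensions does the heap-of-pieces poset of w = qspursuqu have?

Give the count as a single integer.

108

0(q) covers ∅
1(s) covers ∅
2(p) covers ∅
3(u) covers 1:s
4(r) covers 0:q, 3:u
5(s) covers 4:r
6(u) covers 5:s
7(q) covers 4:r
8(u) covers 6:u
floor of heap: 0:q, 1:s, 2:p
completions by unplaced set U, small U first (add the entries for U minus each lowest piece of U):
  |U|=1: {2}:1  {7}:1  {8}:1
  |U|=2: {2,7}:2  {2,8}:2  {6,8}:1  {7,8}:2
  |U|=3: {2,6,8}:3  {2,7,8}:6  {5,6,8}:1  {6,7,8}:3
  |U|=4: {2,5,6,8}:4  {2,6,7,8}:12  {5,6,7,8}:4
  |U|=5: {2,5,6,7,8}:20  {4,5,6,7,8}:4
  |U|=6: {0,4,5,6,7,8}:4  {2,4,5,6,7,8}:24  {3,4,5,6,7,8}:4
  |U|=7: {0,2,4,5,6,7,8}:28  {0,3,4,5,6,7,8}:8  {1,3,4,5,6,7,8}:4  {2,3,4,5,6,7,8}:28
  start at 0(q): 32
  start at 1(s): 64
  start at 2(p): 12
sum over floor = 108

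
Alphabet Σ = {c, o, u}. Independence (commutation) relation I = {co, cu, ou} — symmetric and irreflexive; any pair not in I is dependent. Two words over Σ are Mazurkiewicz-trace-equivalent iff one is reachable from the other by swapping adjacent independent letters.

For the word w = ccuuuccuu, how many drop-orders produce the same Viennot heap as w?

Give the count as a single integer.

#0=c has no predecessor
#1=c depends on [0:c]
#2=u has no predecessor
#3=u depends on [2:u]
#4=u depends on [3:u]
#5=c depends on [1:c]
#6=c depends on [5:c]
#7=u depends on [4:u]
#8=u depends on [7:u]
sources: [0:c, 2:u]
N(rest) = Σ N(rest − s) over sources s of rest; N(one piece) = 1:
  size 1 → [6]=1  [8]=1
  size 2 → [5,6]=1  [6,8]=2  [7,8]=1
  size 3 → [1,5,6]=1  [4,7,8]=1  [5,6,8]=3  [6,7,8]=3
  size 4 → [0,1,5,6]=1  [1,5,6,8]=4  [3,4,7,8]=1  [4,6,7,8]=4  [5,6,7,8]=6
  size 5 → [0,1,5,6,8]=5  [1,5,6,7,8]=10  [2,3,4,7,8]=1  [3,4,6,7,8]=5  [4,5,6,7,8]=10
  size 6 → [0,1,5,6,7,8]=15  [1,4,5,6,7,8]=20  [2,3,4,6,7,8]=6  [3,4,5,6,7,8]=15
  size 7 → [0,1,4,5,6,7,8]=35  [1,3,4,5,6,7,8]=35  [2,3,4,5,6,7,8]=21
  first=0(c) contributes 56
  first=2(u) contributes 70
|[w]| = 126

126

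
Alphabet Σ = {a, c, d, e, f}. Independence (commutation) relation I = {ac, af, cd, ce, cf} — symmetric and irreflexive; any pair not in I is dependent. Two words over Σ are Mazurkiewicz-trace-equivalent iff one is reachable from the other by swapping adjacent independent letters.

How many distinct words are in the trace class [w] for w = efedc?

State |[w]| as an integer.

5

piece 0:e — minimal
piece 1:f rests on {0:e}
piece 2:e rests on {1:f}
piece 3:d rests on {2:e}
piece 4:c — minimal
minimal pieces: {0:e, 4:c}
ways to finish when only these pieces remain (= sum over removing one remaining piece with nothing left below it):
  1 left: {3}→1  {4}→1
  2 left: {2,3}→1  {3,4}→2
  3 left: {1,2,3}→1  {2,3,4}→3
  placing 0:e first → 4 extensions
  placing 4:c first → 1 extensions
total linear extensions = 5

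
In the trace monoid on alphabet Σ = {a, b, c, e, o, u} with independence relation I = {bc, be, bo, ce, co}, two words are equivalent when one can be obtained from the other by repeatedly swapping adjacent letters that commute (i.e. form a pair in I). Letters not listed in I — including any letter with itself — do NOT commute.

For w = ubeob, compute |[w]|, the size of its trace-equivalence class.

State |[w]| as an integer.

drop 0:u onto floor
drop 1:b onto {0:u}
drop 2:e onto {0:u}
drop 3:o onto {2:e}
drop 4:b onto {1:b}
ground layer = {0:u}
drop-orders for the pieces not yet dropped (sum over which currently-grounded one goes next):
  1 to go: {3} 1  {4} 1
  2 to go: {1,4} 1  {2,3} 1  {3,4} 2
  3 to go: {1,3,4} 3  {2,3,4} 3
  if 0:u drops first: 6 orders

6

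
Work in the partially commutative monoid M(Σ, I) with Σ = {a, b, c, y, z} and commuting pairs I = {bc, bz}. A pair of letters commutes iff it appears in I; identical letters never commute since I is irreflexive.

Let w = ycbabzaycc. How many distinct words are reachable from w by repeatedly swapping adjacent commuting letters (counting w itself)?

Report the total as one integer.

#0=y has no predecessor
#1=c depends on [0:y]
#2=b depends on [0:y]
#3=a depends on [1:c, 2:b]
#4=b depends on [3:a]
#5=z depends on [3:a]
#6=a depends on [4:b, 5:z]
#7=y depends on [6:a]
#8=c depends on [7:y]
#9=c depends on [8:c]
sources: [0:y]
N(rest) = Σ N(rest − s) over sources s of rest; N(one piece) = 1:
  size 1 → [9]=1
  size 2 → [8,9]=1
  size 3 → [7,8,9]=1
  size 4 → [6,7,8,9]=1
  size 5 → [4,6,7,8,9]=1  [5,6,7,8,9]=1
  size 6 → [4,5,6,7,8,9]=2
  size 7 → [3,4,5,6,7,8,9]=2
  size 8 → [1,3,4,5,6,7,8,9]=2  [2,3,4,5,6,7,8,9]=2
  first=0(y) contributes 4

4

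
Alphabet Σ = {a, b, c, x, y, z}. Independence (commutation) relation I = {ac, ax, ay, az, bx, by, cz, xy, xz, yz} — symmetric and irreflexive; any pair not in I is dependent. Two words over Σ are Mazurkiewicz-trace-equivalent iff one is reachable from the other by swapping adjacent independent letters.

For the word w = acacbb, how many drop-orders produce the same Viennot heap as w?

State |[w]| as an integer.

6

#0=a has no predecessor
#1=c has no predecessor
#2=a depends on [0:a]
#3=c depends on [1:c]
#4=b depends on [2:a, 3:c]
#5=b depends on [4:b]
sources: [0:a, 1:c]
N(rest) = Σ N(rest − s) over sources s of rest; N(one piece) = 1:
  size 1 → [5]=1
  size 2 → [4,5]=1
  size 3 → [2,4,5]=1  [3,4,5]=1
  size 4 → [0,2,4,5]=1  [1,3,4,5]=1  [2,3,4,5]=2
  first=0(a) contributes 3
  first=1(c) contributes 3
|[w]| = 6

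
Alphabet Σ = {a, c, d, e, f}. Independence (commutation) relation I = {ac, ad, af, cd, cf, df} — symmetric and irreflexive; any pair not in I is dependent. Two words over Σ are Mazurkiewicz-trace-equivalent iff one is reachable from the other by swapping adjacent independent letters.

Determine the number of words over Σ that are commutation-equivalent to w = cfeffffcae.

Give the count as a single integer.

0(c) covers ∅
1(f) covers ∅
2(e) covers 0:c, 1:f
3(f) covers 2:e
4(f) covers 3:f
5(f) covers 4:f
6(f) covers 5:f
7(c) covers 2:e
8(a) covers 2:e
9(e) covers 6:f, 7:c, 8:a
floor of heap: 0:c, 1:f
completions by unplaced set U, small U first (add the entries for U minus each lowest piece of U):
  |U|=1: {9}:1
  |U|=2: {6,9}:1  {7,9}:1  {8,9}:1
  |U|=3: {5,6,9}:1  {6,7,9}:2  {6,8,9}:2  {7,8,9}:2
  |U|=4: {4,5,6,9}:1  {5,6,7,9}:3  {5,6,8,9}:3  {6,7,8,9}:6
  |U|=5: {3,4,5,6,9}:1  {4,5,6,7,9}:4  {4,5,6,8,9}:4  {5,6,7,8,9}:12
  |U|=6: {3,4,5,6,7,9}:5  {3,4,5,6,8,9}:5  {4,5,6,7,8,9}:20
  |U|=7: {3,4,5,6,7,8,9}:30
  |U|=8: {2,3,4,5,6,7,8,9}:30
  start at 0(c): 30
  start at 1(f): 30
sum over floor = 60

60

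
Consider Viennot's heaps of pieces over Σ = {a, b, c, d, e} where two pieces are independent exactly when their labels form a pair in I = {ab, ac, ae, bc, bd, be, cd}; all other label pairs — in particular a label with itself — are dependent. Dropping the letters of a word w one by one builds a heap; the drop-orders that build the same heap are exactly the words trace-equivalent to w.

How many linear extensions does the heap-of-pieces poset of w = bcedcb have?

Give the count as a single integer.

30

0(b) covers ∅
1(c) covers ∅
2(e) covers 1:c
3(d) covers 2:e
4(c) covers 2:e
5(b) covers 0:b
floor of heap: 0:b, 1:c
completions by unplaced set U, small U first (add the entries for U minus each lowest piece of U):
  |U|=1: {3}:1  {4}:1  {5}:1
  |U|=2: {0,5}:1  {3,4}:2  {3,5}:2  {4,5}:2
  |U|=3: {0,3,5}:3  {0,4,5}:3  {2,3,4}:2  {3,4,5}:6
  |U|=4: {0,3,4,5}:12  {1,2,3,4}:2  {2,3,4,5}:8
  start at 0(b): 10
  start at 1(c): 20
sum over floor = 30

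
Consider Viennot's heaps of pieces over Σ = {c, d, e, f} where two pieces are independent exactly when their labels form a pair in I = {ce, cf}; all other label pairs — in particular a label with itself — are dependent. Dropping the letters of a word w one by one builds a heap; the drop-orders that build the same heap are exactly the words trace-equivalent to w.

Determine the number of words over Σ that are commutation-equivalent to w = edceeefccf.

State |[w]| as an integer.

drop 0:e onto floor
drop 1:d onto {0:e}
drop 2:c onto {1:d}
drop 3:e onto {1:d}
drop 4:e onto {3:e}
drop 5:e onto {4:e}
drop 6:f onto {5:e}
drop 7:c onto {2:c}
drop 8:c onto {7:c}
drop 9:f onto {6:f}
ground layer = {0:e}
drop-orders for the pieces not yet dropped (sum over which currently-grounded one goes next):
  1 to go: {8} 1  {9} 1
  2 to go: {6,9} 1  {7,8} 1  {8,9} 2
  3 to go: {2,7,8} 1  {5,6,9} 1  {6,8,9} 3  {7,8,9} 3
  4 to go: {2,7,8,9} 4  {4,5,6,9} 1  {5,6,8,9} 4  {6,7,8,9} 6
  5 to go: {2,6,7,8,9} 10  {3,4,5,6,9} 1  {4,5,6,8,9} 5  {5,6,7,8,9} 10
  6 to go: {2,5,6,7,8,9} 20  {3,4,5,6,8,9} 6  {4,5,6,7,8,9} 15
  7 to go: {2,4,5,6,7,8,9} 35  {3,4,5,6,7,8,9} 21
  8 to go: {2,3,4,5,6,7,8,9} 56
  if 0:e drops first: 56 orders

56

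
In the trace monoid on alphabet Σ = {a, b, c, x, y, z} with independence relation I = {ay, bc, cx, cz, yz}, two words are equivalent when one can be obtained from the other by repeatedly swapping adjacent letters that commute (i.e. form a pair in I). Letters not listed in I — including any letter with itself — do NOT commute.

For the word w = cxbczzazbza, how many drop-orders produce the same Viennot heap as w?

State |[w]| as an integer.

piece 0:c — minimal
piece 1:x — minimal
piece 2:b rests on {1:x}
piece 3:c rests on {0:c}
piece 4:z rests on {2:b}
piece 5:z rests on {4:z}
piece 6:a rests on {3:c, 5:z}
piece 7:z rests on {6:a}
piece 8:b rests on {7:z}
piece 9:z rests on {8:b}
piece 10:a rests on {9:z}
minimal pieces: {0:c, 1:x}
ways to finish when only these pieces remain (= sum over removing one remaining piece with nothing left below it):
  1 left: {10}→1
  2 left: {9,10}→1
  3 left: {8,9,10}→1
  4 left: {7,8,9,10}→1
  5 left: {6,7,8,9,10}→1
  6 left: {3,6,7,8,9,10}→1  {5,6,7,8,9,10}→1
  7 left: {0,3,6,7,8,9,10}→1  {3,5,6,7,8,9,10}→2  {4,5,6,7,8,9,10}→1
  8 left: {0,3,5,6,7,8,9,10}→3  {2,4,5,6,7,8,9,10}→1  {3,4,5,6,7,8,9,10}→3
  9 left: {0,3,4,5,6,7,8,9,10}→6  {1,2,4,5,6,7,8,9,10}→1  {2,3,4,5,6,7,8,9,10}→4
  placing 0:c first → 5 extensions
  placing 1:x first → 10 extensions
total linear extensions = 15

15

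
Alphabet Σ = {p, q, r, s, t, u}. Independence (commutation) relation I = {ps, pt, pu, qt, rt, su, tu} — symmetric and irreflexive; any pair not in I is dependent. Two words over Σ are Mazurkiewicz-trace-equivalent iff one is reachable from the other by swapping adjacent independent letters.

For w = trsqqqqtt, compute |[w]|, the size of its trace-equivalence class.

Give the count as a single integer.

drop 0:t onto floor
drop 1:r onto floor
drop 2:s onto {0:t, 1:r}
drop 3:q onto {2:s}
drop 4:q onto {3:q}
drop 5:q onto {4:q}
drop 6:q onto {5:q}
drop 7:t onto {2:s}
drop 8:t onto {7:t}
ground layer = {0:t, 1:r}
drop-orders for the pieces not yet dropped (sum over which currently-grounded one goes next):
  1 to go: {6} 1  {8} 1
  2 to go: {5,6} 1  {6,8} 2  {7,8} 1
  3 to go: {4,5,6} 1  {5,6,8} 3  {6,7,8} 3
  4 to go: {3,4,5,6} 1  {4,5,6,8} 4  {5,6,7,8} 6
  5 to go: {3,4,5,6,8} 5  {4,5,6,7,8} 10
  6 to go: {3,4,5,6,7,8} 15
  7 to go: {2,3,4,5,6,7,8} 15
  if 0:t drops first: 15 orders
  if 1:r drops first: 15 orders
heap linearizations: 30

30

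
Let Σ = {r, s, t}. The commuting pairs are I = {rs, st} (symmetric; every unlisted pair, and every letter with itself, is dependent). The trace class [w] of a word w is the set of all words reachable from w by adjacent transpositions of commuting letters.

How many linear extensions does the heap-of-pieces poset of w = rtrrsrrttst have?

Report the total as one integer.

piece 0:r — minimal
piece 1:t rests on {0:r}
piece 2:r rests on {1:t}
piece 3:r rests on {2:r}
piece 4:s — minimal
piece 5:r rests on {3:r}
piece 6:r rests on {5:r}
piece 7:t rests on {6:r}
piece 8:t rests on {7:t}
piece 9:s rests on {4:s}
piece 10:t rests on {8:t}
minimal pieces: {0:r, 4:s}
ways to finish when only these pieces remain (= sum over removing one remaining piece with nothing left below it):
  1 left: {9}→1  {10}→1
  2 left: {4,9}→1  {8,10}→1  {9,10}→2
  3 left: {4,9,10}→3  {7,8,10}→1  {8,9,10}→3
  4 left: {4,8,9,10}→6  {6,7,8,10}→1  {7,8,9,10}→4
  5 left: {4,7,8,9,10}→10  {5,6,7,8,10}→1  {6,7,8,9,10}→5
  6 left: {3,5,6,7,8,10}→1  {4,6,7,8,9,10}→15  {5,6,7,8,9,10}→6
  7 left: {2,3,5,6,7,8,10}→1  {3,5,6,7,8,9,10}→7  {4,5,6,7,8,9,10}→21
  8 left: {1,2,3,5,6,7,8,10}→1  {2,3,5,6,7,8,9,10}→8  {3,4,5,6,7,8,9,10}→28
  9 left: {0,1,2,3,5,6,7,8,10}→1  {1,2,3,5,6,7,8,9,10}→9  {2,3,4,5,6,7,8,9,10}→36
  placing 0:r first → 45 extensions
  placing 4:s first → 10 extensions
total linear extensions = 55

55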